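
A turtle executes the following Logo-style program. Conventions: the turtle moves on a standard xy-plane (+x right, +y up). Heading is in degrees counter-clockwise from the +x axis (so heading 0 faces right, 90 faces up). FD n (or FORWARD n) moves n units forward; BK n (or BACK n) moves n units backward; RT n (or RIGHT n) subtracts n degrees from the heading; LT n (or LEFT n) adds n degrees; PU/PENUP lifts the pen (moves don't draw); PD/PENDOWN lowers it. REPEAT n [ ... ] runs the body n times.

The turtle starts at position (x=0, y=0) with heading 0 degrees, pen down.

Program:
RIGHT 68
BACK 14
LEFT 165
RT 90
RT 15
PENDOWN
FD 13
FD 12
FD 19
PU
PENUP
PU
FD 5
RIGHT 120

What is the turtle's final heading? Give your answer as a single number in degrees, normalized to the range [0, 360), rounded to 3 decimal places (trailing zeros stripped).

Answer: 232

Derivation:
Executing turtle program step by step:
Start: pos=(0,0), heading=0, pen down
RT 68: heading 0 -> 292
BK 14: (0,0) -> (-5.244,12.981) [heading=292, draw]
LT 165: heading 292 -> 97
RT 90: heading 97 -> 7
RT 15: heading 7 -> 352
PD: pen down
FD 13: (-5.244,12.981) -> (7.629,11.171) [heading=352, draw]
FD 12: (7.629,11.171) -> (19.512,9.501) [heading=352, draw]
FD 19: (19.512,9.501) -> (38.327,6.857) [heading=352, draw]
PU: pen up
PU: pen up
PU: pen up
FD 5: (38.327,6.857) -> (43.279,6.161) [heading=352, move]
RT 120: heading 352 -> 232
Final: pos=(43.279,6.161), heading=232, 4 segment(s) drawn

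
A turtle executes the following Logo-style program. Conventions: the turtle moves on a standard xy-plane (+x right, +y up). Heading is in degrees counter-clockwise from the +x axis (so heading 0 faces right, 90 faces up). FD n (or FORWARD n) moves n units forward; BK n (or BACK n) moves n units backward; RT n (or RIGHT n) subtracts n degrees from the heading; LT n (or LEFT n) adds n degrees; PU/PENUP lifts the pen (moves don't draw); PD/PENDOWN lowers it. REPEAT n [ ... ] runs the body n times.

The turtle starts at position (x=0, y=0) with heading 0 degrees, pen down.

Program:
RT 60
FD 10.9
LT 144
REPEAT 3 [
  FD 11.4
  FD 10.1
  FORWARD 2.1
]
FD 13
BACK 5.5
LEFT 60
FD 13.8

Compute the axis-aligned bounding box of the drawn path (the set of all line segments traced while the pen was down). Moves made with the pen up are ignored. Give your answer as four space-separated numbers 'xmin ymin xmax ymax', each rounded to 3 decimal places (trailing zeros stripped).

Answer: 0 -9.44 14.209 76.543

Derivation:
Executing turtle program step by step:
Start: pos=(0,0), heading=0, pen down
RT 60: heading 0 -> 300
FD 10.9: (0,0) -> (5.45,-9.44) [heading=300, draw]
LT 144: heading 300 -> 84
REPEAT 3 [
  -- iteration 1/3 --
  FD 11.4: (5.45,-9.44) -> (6.642,1.898) [heading=84, draw]
  FD 10.1: (6.642,1.898) -> (7.697,11.943) [heading=84, draw]
  FD 2.1: (7.697,11.943) -> (7.917,14.031) [heading=84, draw]
  -- iteration 2/3 --
  FD 11.4: (7.917,14.031) -> (9.108,25.369) [heading=84, draw]
  FD 10.1: (9.108,25.369) -> (10.164,35.413) [heading=84, draw]
  FD 2.1: (10.164,35.413) -> (10.384,37.502) [heading=84, draw]
  -- iteration 3/3 --
  FD 11.4: (10.384,37.502) -> (11.575,48.839) [heading=84, draw]
  FD 10.1: (11.575,48.839) -> (12.631,58.884) [heading=84, draw]
  FD 2.1: (12.631,58.884) -> (12.851,60.972) [heading=84, draw]
]
FD 13: (12.851,60.972) -> (14.209,73.901) [heading=84, draw]
BK 5.5: (14.209,73.901) -> (13.635,68.431) [heading=84, draw]
LT 60: heading 84 -> 144
FD 13.8: (13.635,68.431) -> (2.47,76.543) [heading=144, draw]
Final: pos=(2.47,76.543), heading=144, 13 segment(s) drawn

Segment endpoints: x in {0, 2.47, 5.45, 6.642, 7.697, 7.917, 9.108, 10.164, 10.384, 11.575, 12.631, 12.851, 13.635, 14.209}, y in {-9.44, 0, 1.898, 11.943, 14.031, 25.369, 35.413, 37.502, 48.839, 58.884, 60.972, 68.431, 73.901, 76.543}
xmin=0, ymin=-9.44, xmax=14.209, ymax=76.543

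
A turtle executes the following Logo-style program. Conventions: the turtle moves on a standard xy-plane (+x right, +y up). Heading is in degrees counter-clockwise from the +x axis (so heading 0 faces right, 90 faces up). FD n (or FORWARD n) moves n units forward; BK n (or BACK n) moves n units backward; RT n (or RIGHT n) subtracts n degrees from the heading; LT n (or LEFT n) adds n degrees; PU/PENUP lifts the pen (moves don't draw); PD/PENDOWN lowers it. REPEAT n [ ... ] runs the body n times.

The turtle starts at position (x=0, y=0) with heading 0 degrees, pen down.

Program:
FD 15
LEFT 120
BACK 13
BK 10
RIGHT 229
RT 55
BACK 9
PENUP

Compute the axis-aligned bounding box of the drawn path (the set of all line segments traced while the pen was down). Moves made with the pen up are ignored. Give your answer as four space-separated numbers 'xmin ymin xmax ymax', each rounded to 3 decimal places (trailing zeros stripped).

Executing turtle program step by step:
Start: pos=(0,0), heading=0, pen down
FD 15: (0,0) -> (15,0) [heading=0, draw]
LT 120: heading 0 -> 120
BK 13: (15,0) -> (21.5,-11.258) [heading=120, draw]
BK 10: (21.5,-11.258) -> (26.5,-19.919) [heading=120, draw]
RT 229: heading 120 -> 251
RT 55: heading 251 -> 196
BK 9: (26.5,-19.919) -> (35.151,-17.438) [heading=196, draw]
PU: pen up
Final: pos=(35.151,-17.438), heading=196, 4 segment(s) drawn

Segment endpoints: x in {0, 15, 21.5, 26.5, 35.151}, y in {-19.919, -17.438, -11.258, 0}
xmin=0, ymin=-19.919, xmax=35.151, ymax=0

Answer: 0 -19.919 35.151 0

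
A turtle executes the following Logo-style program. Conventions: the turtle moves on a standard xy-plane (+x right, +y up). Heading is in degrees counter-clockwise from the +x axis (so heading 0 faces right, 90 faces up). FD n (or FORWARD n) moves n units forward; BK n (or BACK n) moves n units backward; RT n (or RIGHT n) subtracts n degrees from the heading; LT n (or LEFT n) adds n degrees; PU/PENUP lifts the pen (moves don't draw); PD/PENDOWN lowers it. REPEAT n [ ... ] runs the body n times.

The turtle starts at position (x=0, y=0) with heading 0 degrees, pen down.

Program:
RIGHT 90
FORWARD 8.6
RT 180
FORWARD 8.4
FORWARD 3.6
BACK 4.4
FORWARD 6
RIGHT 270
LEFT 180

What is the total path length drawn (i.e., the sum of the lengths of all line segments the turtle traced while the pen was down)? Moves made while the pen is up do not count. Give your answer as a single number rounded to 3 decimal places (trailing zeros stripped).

Answer: 31

Derivation:
Executing turtle program step by step:
Start: pos=(0,0), heading=0, pen down
RT 90: heading 0 -> 270
FD 8.6: (0,0) -> (0,-8.6) [heading=270, draw]
RT 180: heading 270 -> 90
FD 8.4: (0,-8.6) -> (0,-0.2) [heading=90, draw]
FD 3.6: (0,-0.2) -> (0,3.4) [heading=90, draw]
BK 4.4: (0,3.4) -> (0,-1) [heading=90, draw]
FD 6: (0,-1) -> (0,5) [heading=90, draw]
RT 270: heading 90 -> 180
LT 180: heading 180 -> 0
Final: pos=(0,5), heading=0, 5 segment(s) drawn

Segment lengths:
  seg 1: (0,0) -> (0,-8.6), length = 8.6
  seg 2: (0,-8.6) -> (0,-0.2), length = 8.4
  seg 3: (0,-0.2) -> (0,3.4), length = 3.6
  seg 4: (0,3.4) -> (0,-1), length = 4.4
  seg 5: (0,-1) -> (0,5), length = 6
Total = 31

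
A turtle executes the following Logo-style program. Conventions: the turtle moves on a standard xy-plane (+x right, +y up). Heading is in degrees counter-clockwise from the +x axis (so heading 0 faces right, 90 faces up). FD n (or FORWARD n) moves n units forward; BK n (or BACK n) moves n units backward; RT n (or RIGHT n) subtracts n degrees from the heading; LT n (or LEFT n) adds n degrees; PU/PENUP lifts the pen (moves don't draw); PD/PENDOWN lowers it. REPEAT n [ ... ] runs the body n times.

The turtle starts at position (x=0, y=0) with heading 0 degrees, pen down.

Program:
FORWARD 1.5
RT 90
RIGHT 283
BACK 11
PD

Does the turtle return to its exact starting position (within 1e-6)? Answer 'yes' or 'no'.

Executing turtle program step by step:
Start: pos=(0,0), heading=0, pen down
FD 1.5: (0,0) -> (1.5,0) [heading=0, draw]
RT 90: heading 0 -> 270
RT 283: heading 270 -> 347
BK 11: (1.5,0) -> (-9.218,2.474) [heading=347, draw]
PD: pen down
Final: pos=(-9.218,2.474), heading=347, 2 segment(s) drawn

Start position: (0, 0)
Final position: (-9.218, 2.474)
Distance = 9.544; >= 1e-6 -> NOT closed

Answer: no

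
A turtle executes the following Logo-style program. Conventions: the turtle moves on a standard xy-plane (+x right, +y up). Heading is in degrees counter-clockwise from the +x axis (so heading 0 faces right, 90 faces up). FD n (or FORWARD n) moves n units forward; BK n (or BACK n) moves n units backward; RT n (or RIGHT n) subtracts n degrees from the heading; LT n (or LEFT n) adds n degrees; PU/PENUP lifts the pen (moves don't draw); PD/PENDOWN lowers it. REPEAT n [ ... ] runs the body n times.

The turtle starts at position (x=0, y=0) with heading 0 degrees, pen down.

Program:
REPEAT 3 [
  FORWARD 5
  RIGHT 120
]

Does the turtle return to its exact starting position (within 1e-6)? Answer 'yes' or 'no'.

Executing turtle program step by step:
Start: pos=(0,0), heading=0, pen down
REPEAT 3 [
  -- iteration 1/3 --
  FD 5: (0,0) -> (5,0) [heading=0, draw]
  RT 120: heading 0 -> 240
  -- iteration 2/3 --
  FD 5: (5,0) -> (2.5,-4.33) [heading=240, draw]
  RT 120: heading 240 -> 120
  -- iteration 3/3 --
  FD 5: (2.5,-4.33) -> (0,0) [heading=120, draw]
  RT 120: heading 120 -> 0
]
Final: pos=(0,0), heading=0, 3 segment(s) drawn

Start position: (0, 0)
Final position: (0, 0)
Distance = 0; < 1e-6 -> CLOSED

Answer: yes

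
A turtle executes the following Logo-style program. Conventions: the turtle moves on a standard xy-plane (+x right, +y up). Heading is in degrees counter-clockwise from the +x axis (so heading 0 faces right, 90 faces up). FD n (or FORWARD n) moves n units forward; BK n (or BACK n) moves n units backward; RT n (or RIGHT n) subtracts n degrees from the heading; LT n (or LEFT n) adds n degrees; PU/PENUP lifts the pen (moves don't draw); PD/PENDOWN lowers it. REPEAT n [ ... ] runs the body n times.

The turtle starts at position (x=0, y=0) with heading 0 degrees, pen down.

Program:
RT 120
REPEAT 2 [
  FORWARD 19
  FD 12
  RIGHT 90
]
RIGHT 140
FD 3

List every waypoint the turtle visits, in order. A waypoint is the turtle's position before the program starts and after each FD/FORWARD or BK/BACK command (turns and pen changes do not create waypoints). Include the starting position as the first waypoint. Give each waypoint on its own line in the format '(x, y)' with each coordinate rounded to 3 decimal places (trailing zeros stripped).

Answer: (0, 0)
(-9.5, -16.454)
(-15.5, -26.847)
(-31.954, -17.347)
(-42.347, -11.347)
(-41.826, -14.301)

Derivation:
Executing turtle program step by step:
Start: pos=(0,0), heading=0, pen down
RT 120: heading 0 -> 240
REPEAT 2 [
  -- iteration 1/2 --
  FD 19: (0,0) -> (-9.5,-16.454) [heading=240, draw]
  FD 12: (-9.5,-16.454) -> (-15.5,-26.847) [heading=240, draw]
  RT 90: heading 240 -> 150
  -- iteration 2/2 --
  FD 19: (-15.5,-26.847) -> (-31.954,-17.347) [heading=150, draw]
  FD 12: (-31.954,-17.347) -> (-42.347,-11.347) [heading=150, draw]
  RT 90: heading 150 -> 60
]
RT 140: heading 60 -> 280
FD 3: (-42.347,-11.347) -> (-41.826,-14.301) [heading=280, draw]
Final: pos=(-41.826,-14.301), heading=280, 5 segment(s) drawn
Waypoints (6 total):
(0, 0)
(-9.5, -16.454)
(-15.5, -26.847)
(-31.954, -17.347)
(-42.347, -11.347)
(-41.826, -14.301)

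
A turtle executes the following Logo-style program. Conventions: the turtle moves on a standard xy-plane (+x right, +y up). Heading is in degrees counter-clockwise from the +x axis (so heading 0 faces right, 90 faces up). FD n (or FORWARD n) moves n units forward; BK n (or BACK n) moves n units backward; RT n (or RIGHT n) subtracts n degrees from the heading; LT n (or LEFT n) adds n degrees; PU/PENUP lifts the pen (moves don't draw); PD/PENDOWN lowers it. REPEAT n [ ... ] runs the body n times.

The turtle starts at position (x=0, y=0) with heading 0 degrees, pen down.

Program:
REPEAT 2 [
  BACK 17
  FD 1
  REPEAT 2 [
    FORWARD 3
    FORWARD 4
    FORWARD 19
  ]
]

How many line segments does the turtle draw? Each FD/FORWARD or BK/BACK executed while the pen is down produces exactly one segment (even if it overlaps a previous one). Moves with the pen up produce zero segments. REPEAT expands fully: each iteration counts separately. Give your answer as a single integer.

Answer: 16

Derivation:
Executing turtle program step by step:
Start: pos=(0,0), heading=0, pen down
REPEAT 2 [
  -- iteration 1/2 --
  BK 17: (0,0) -> (-17,0) [heading=0, draw]
  FD 1: (-17,0) -> (-16,0) [heading=0, draw]
  REPEAT 2 [
    -- iteration 1/2 --
    FD 3: (-16,0) -> (-13,0) [heading=0, draw]
    FD 4: (-13,0) -> (-9,0) [heading=0, draw]
    FD 19: (-9,0) -> (10,0) [heading=0, draw]
    -- iteration 2/2 --
    FD 3: (10,0) -> (13,0) [heading=0, draw]
    FD 4: (13,0) -> (17,0) [heading=0, draw]
    FD 19: (17,0) -> (36,0) [heading=0, draw]
  ]
  -- iteration 2/2 --
  BK 17: (36,0) -> (19,0) [heading=0, draw]
  FD 1: (19,0) -> (20,0) [heading=0, draw]
  REPEAT 2 [
    -- iteration 1/2 --
    FD 3: (20,0) -> (23,0) [heading=0, draw]
    FD 4: (23,0) -> (27,0) [heading=0, draw]
    FD 19: (27,0) -> (46,0) [heading=0, draw]
    -- iteration 2/2 --
    FD 3: (46,0) -> (49,0) [heading=0, draw]
    FD 4: (49,0) -> (53,0) [heading=0, draw]
    FD 19: (53,0) -> (72,0) [heading=0, draw]
  ]
]
Final: pos=(72,0), heading=0, 16 segment(s) drawn
Segments drawn: 16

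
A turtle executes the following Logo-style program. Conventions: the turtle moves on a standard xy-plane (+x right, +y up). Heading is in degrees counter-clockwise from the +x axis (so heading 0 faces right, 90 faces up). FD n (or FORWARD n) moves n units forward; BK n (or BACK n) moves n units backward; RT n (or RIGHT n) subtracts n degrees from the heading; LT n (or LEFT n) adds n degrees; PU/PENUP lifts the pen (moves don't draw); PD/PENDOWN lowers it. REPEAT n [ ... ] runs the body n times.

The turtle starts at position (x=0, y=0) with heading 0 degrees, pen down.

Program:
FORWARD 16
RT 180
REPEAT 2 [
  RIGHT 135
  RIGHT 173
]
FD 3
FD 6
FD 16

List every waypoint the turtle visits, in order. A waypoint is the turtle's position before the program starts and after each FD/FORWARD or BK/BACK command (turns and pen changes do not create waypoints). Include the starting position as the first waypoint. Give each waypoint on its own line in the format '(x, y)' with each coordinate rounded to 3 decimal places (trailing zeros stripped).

Answer: (0, 0)
(16, 0)
(16.726, -2.911)
(18.177, -8.733)
(22.048, -24.257)

Derivation:
Executing turtle program step by step:
Start: pos=(0,0), heading=0, pen down
FD 16: (0,0) -> (16,0) [heading=0, draw]
RT 180: heading 0 -> 180
REPEAT 2 [
  -- iteration 1/2 --
  RT 135: heading 180 -> 45
  RT 173: heading 45 -> 232
  -- iteration 2/2 --
  RT 135: heading 232 -> 97
  RT 173: heading 97 -> 284
]
FD 3: (16,0) -> (16.726,-2.911) [heading=284, draw]
FD 6: (16.726,-2.911) -> (18.177,-8.733) [heading=284, draw]
FD 16: (18.177,-8.733) -> (22.048,-24.257) [heading=284, draw]
Final: pos=(22.048,-24.257), heading=284, 4 segment(s) drawn
Waypoints (5 total):
(0, 0)
(16, 0)
(16.726, -2.911)
(18.177, -8.733)
(22.048, -24.257)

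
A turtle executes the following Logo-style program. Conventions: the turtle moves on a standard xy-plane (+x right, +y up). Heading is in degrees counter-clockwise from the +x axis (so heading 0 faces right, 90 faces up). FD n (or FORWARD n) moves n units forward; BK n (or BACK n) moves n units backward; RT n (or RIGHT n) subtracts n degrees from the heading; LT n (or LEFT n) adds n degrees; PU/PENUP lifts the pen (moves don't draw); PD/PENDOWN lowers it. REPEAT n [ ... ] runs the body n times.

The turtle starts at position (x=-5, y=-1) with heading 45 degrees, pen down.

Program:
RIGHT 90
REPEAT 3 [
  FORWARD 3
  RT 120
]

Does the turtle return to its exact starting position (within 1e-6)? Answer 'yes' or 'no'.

Answer: yes

Derivation:
Executing turtle program step by step:
Start: pos=(-5,-1), heading=45, pen down
RT 90: heading 45 -> 315
REPEAT 3 [
  -- iteration 1/3 --
  FD 3: (-5,-1) -> (-2.879,-3.121) [heading=315, draw]
  RT 120: heading 315 -> 195
  -- iteration 2/3 --
  FD 3: (-2.879,-3.121) -> (-5.776,-3.898) [heading=195, draw]
  RT 120: heading 195 -> 75
  -- iteration 3/3 --
  FD 3: (-5.776,-3.898) -> (-5,-1) [heading=75, draw]
  RT 120: heading 75 -> 315
]
Final: pos=(-5,-1), heading=315, 3 segment(s) drawn

Start position: (-5, -1)
Final position: (-5, -1)
Distance = 0; < 1e-6 -> CLOSED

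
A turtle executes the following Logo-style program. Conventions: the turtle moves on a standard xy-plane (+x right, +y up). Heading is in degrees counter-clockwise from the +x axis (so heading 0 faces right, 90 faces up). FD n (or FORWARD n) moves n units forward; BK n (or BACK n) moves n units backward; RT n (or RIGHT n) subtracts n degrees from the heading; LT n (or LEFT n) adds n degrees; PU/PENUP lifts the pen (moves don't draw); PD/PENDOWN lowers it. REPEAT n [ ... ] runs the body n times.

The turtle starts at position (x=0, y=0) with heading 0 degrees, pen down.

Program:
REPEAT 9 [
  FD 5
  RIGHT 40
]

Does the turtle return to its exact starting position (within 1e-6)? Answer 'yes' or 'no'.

Answer: yes

Derivation:
Executing turtle program step by step:
Start: pos=(0,0), heading=0, pen down
REPEAT 9 [
  -- iteration 1/9 --
  FD 5: (0,0) -> (5,0) [heading=0, draw]
  RT 40: heading 0 -> 320
  -- iteration 2/9 --
  FD 5: (5,0) -> (8.83,-3.214) [heading=320, draw]
  RT 40: heading 320 -> 280
  -- iteration 3/9 --
  FD 5: (8.83,-3.214) -> (9.698,-8.138) [heading=280, draw]
  RT 40: heading 280 -> 240
  -- iteration 4/9 --
  FD 5: (9.698,-8.138) -> (7.198,-12.468) [heading=240, draw]
  RT 40: heading 240 -> 200
  -- iteration 5/9 --
  FD 5: (7.198,-12.468) -> (2.5,-14.178) [heading=200, draw]
  RT 40: heading 200 -> 160
  -- iteration 6/9 --
  FD 5: (2.5,-14.178) -> (-2.198,-12.468) [heading=160, draw]
  RT 40: heading 160 -> 120
  -- iteration 7/9 --
  FD 5: (-2.198,-12.468) -> (-4.698,-8.138) [heading=120, draw]
  RT 40: heading 120 -> 80
  -- iteration 8/9 --
  FD 5: (-4.698,-8.138) -> (-3.83,-3.214) [heading=80, draw]
  RT 40: heading 80 -> 40
  -- iteration 9/9 --
  FD 5: (-3.83,-3.214) -> (0,0) [heading=40, draw]
  RT 40: heading 40 -> 0
]
Final: pos=(0,0), heading=0, 9 segment(s) drawn

Start position: (0, 0)
Final position: (0, 0)
Distance = 0; < 1e-6 -> CLOSED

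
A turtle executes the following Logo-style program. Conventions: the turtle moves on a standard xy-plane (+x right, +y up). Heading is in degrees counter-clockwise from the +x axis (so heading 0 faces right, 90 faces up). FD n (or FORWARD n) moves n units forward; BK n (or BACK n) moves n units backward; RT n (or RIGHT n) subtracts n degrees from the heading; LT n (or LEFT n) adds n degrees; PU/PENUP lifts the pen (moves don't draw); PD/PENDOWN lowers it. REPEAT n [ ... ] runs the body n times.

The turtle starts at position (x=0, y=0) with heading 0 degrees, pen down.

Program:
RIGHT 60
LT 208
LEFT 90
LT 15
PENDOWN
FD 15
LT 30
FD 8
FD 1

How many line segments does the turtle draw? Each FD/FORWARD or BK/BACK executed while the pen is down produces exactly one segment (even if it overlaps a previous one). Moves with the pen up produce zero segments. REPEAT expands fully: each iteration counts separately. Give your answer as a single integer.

Answer: 3

Derivation:
Executing turtle program step by step:
Start: pos=(0,0), heading=0, pen down
RT 60: heading 0 -> 300
LT 208: heading 300 -> 148
LT 90: heading 148 -> 238
LT 15: heading 238 -> 253
PD: pen down
FD 15: (0,0) -> (-4.386,-14.345) [heading=253, draw]
LT 30: heading 253 -> 283
FD 8: (-4.386,-14.345) -> (-2.586,-22.14) [heading=283, draw]
FD 1: (-2.586,-22.14) -> (-2.361,-23.114) [heading=283, draw]
Final: pos=(-2.361,-23.114), heading=283, 3 segment(s) drawn
Segments drawn: 3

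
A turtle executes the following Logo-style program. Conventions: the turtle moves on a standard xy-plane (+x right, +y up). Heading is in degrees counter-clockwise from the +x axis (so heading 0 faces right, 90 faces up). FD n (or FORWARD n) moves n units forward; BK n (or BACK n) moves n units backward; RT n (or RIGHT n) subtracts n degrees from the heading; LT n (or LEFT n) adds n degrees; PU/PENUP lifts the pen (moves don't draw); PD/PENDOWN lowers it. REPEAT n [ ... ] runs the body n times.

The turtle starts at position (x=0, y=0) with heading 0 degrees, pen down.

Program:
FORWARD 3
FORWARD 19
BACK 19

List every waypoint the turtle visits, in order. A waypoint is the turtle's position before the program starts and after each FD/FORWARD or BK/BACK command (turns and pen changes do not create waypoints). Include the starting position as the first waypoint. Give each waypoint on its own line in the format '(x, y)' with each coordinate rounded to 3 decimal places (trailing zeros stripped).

Executing turtle program step by step:
Start: pos=(0,0), heading=0, pen down
FD 3: (0,0) -> (3,0) [heading=0, draw]
FD 19: (3,0) -> (22,0) [heading=0, draw]
BK 19: (22,0) -> (3,0) [heading=0, draw]
Final: pos=(3,0), heading=0, 3 segment(s) drawn
Waypoints (4 total):
(0, 0)
(3, 0)
(22, 0)
(3, 0)

Answer: (0, 0)
(3, 0)
(22, 0)
(3, 0)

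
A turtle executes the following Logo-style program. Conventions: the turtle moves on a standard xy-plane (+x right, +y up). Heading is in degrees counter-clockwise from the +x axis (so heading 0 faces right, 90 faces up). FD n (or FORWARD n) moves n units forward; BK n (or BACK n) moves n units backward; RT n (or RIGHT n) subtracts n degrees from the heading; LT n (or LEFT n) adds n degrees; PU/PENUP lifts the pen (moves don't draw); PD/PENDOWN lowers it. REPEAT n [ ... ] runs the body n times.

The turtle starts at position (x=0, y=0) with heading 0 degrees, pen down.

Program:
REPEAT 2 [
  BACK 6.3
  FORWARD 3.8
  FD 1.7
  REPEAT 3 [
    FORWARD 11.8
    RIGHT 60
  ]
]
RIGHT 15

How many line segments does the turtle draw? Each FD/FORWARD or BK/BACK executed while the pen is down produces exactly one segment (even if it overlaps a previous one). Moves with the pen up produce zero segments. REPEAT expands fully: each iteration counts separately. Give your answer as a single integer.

Answer: 12

Derivation:
Executing turtle program step by step:
Start: pos=(0,0), heading=0, pen down
REPEAT 2 [
  -- iteration 1/2 --
  BK 6.3: (0,0) -> (-6.3,0) [heading=0, draw]
  FD 3.8: (-6.3,0) -> (-2.5,0) [heading=0, draw]
  FD 1.7: (-2.5,0) -> (-0.8,0) [heading=0, draw]
  REPEAT 3 [
    -- iteration 1/3 --
    FD 11.8: (-0.8,0) -> (11,0) [heading=0, draw]
    RT 60: heading 0 -> 300
    -- iteration 2/3 --
    FD 11.8: (11,0) -> (16.9,-10.219) [heading=300, draw]
    RT 60: heading 300 -> 240
    -- iteration 3/3 --
    FD 11.8: (16.9,-10.219) -> (11,-20.438) [heading=240, draw]
    RT 60: heading 240 -> 180
  ]
  -- iteration 2/2 --
  BK 6.3: (11,-20.438) -> (17.3,-20.438) [heading=180, draw]
  FD 3.8: (17.3,-20.438) -> (13.5,-20.438) [heading=180, draw]
  FD 1.7: (13.5,-20.438) -> (11.8,-20.438) [heading=180, draw]
  REPEAT 3 [
    -- iteration 1/3 --
    FD 11.8: (11.8,-20.438) -> (0,-20.438) [heading=180, draw]
    RT 60: heading 180 -> 120
    -- iteration 2/3 --
    FD 11.8: (0,-20.438) -> (-5.9,-10.219) [heading=120, draw]
    RT 60: heading 120 -> 60
    -- iteration 3/3 --
    FD 11.8: (-5.9,-10.219) -> (0,0) [heading=60, draw]
    RT 60: heading 60 -> 0
  ]
]
RT 15: heading 0 -> 345
Final: pos=(0,0), heading=345, 12 segment(s) drawn
Segments drawn: 12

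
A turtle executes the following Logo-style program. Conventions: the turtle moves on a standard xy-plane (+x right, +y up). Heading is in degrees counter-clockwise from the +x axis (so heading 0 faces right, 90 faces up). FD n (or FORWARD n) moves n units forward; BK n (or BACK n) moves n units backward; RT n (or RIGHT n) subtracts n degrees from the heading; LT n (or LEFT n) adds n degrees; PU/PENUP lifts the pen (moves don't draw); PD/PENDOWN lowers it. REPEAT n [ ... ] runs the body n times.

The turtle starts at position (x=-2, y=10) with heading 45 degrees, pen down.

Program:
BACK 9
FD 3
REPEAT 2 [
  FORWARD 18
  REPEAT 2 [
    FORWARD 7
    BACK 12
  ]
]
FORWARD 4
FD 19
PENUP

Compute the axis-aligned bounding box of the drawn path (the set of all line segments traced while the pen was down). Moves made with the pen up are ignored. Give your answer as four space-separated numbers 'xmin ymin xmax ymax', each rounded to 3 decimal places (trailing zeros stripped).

Answer: -8.364 3.636 21.335 33.335

Derivation:
Executing turtle program step by step:
Start: pos=(-2,10), heading=45, pen down
BK 9: (-2,10) -> (-8.364,3.636) [heading=45, draw]
FD 3: (-8.364,3.636) -> (-6.243,5.757) [heading=45, draw]
REPEAT 2 [
  -- iteration 1/2 --
  FD 18: (-6.243,5.757) -> (6.485,18.485) [heading=45, draw]
  REPEAT 2 [
    -- iteration 1/2 --
    FD 7: (6.485,18.485) -> (11.435,23.435) [heading=45, draw]
    BK 12: (11.435,23.435) -> (2.95,14.95) [heading=45, draw]
    -- iteration 2/2 --
    FD 7: (2.95,14.95) -> (7.899,19.899) [heading=45, draw]
    BK 12: (7.899,19.899) -> (-0.586,11.414) [heading=45, draw]
  ]
  -- iteration 2/2 --
  FD 18: (-0.586,11.414) -> (12.142,24.142) [heading=45, draw]
  REPEAT 2 [
    -- iteration 1/2 --
    FD 7: (12.142,24.142) -> (17.092,29.092) [heading=45, draw]
    BK 12: (17.092,29.092) -> (8.607,20.607) [heading=45, draw]
    -- iteration 2/2 --
    FD 7: (8.607,20.607) -> (13.556,25.556) [heading=45, draw]
    BK 12: (13.556,25.556) -> (5.071,17.071) [heading=45, draw]
  ]
]
FD 4: (5.071,17.071) -> (7.899,19.899) [heading=45, draw]
FD 19: (7.899,19.899) -> (21.335,33.335) [heading=45, draw]
PU: pen up
Final: pos=(21.335,33.335), heading=45, 14 segment(s) drawn

Segment endpoints: x in {-8.364, -6.243, -2, -0.586, 2.95, 5.071, 6.485, 7.899, 7.899, 8.607, 11.435, 12.142, 13.556, 17.092, 21.335}, y in {3.636, 5.757, 10, 11.414, 14.95, 17.071, 18.485, 19.899, 20.607, 23.435, 24.142, 25.556, 29.092, 33.335}
xmin=-8.364, ymin=3.636, xmax=21.335, ymax=33.335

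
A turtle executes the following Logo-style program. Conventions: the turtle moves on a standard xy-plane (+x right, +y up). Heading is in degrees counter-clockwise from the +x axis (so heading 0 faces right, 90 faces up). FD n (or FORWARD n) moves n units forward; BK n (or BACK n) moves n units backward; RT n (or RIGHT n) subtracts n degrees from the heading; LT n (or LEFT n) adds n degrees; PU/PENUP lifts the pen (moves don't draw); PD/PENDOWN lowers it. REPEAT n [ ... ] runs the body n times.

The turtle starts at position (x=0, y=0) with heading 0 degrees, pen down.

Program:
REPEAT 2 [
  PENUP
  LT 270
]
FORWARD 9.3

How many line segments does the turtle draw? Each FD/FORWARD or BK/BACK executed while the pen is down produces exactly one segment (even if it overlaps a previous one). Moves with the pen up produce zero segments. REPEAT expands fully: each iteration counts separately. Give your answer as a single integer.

Answer: 0

Derivation:
Executing turtle program step by step:
Start: pos=(0,0), heading=0, pen down
REPEAT 2 [
  -- iteration 1/2 --
  PU: pen up
  LT 270: heading 0 -> 270
  -- iteration 2/2 --
  PU: pen up
  LT 270: heading 270 -> 180
]
FD 9.3: (0,0) -> (-9.3,0) [heading=180, move]
Final: pos=(-9.3,0), heading=180, 0 segment(s) drawn
Segments drawn: 0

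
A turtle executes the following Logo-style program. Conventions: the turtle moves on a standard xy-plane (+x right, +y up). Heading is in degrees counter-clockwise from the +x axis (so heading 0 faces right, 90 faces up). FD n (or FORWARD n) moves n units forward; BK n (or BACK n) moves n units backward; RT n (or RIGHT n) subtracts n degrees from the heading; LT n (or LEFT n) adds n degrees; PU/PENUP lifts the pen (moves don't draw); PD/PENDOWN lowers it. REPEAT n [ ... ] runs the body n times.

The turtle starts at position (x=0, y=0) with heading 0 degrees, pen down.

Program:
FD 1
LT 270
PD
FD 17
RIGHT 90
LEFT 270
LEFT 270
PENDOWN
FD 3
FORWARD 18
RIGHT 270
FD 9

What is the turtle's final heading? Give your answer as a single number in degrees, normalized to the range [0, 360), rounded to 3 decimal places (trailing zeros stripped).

Answer: 90

Derivation:
Executing turtle program step by step:
Start: pos=(0,0), heading=0, pen down
FD 1: (0,0) -> (1,0) [heading=0, draw]
LT 270: heading 0 -> 270
PD: pen down
FD 17: (1,0) -> (1,-17) [heading=270, draw]
RT 90: heading 270 -> 180
LT 270: heading 180 -> 90
LT 270: heading 90 -> 0
PD: pen down
FD 3: (1,-17) -> (4,-17) [heading=0, draw]
FD 18: (4,-17) -> (22,-17) [heading=0, draw]
RT 270: heading 0 -> 90
FD 9: (22,-17) -> (22,-8) [heading=90, draw]
Final: pos=(22,-8), heading=90, 5 segment(s) drawn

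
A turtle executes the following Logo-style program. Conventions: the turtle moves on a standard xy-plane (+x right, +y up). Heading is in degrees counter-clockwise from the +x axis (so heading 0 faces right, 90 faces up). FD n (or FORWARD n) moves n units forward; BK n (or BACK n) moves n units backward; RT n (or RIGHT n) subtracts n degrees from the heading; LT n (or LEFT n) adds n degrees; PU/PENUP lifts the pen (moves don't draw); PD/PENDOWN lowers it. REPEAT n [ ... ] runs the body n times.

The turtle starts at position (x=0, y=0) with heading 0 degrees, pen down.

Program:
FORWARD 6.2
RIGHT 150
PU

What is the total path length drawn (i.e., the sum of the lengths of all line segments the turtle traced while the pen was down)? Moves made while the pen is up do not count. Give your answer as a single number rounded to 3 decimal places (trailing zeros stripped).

Executing turtle program step by step:
Start: pos=(0,0), heading=0, pen down
FD 6.2: (0,0) -> (6.2,0) [heading=0, draw]
RT 150: heading 0 -> 210
PU: pen up
Final: pos=(6.2,0), heading=210, 1 segment(s) drawn

Segment lengths:
  seg 1: (0,0) -> (6.2,0), length = 6.2
Total = 6.2

Answer: 6.2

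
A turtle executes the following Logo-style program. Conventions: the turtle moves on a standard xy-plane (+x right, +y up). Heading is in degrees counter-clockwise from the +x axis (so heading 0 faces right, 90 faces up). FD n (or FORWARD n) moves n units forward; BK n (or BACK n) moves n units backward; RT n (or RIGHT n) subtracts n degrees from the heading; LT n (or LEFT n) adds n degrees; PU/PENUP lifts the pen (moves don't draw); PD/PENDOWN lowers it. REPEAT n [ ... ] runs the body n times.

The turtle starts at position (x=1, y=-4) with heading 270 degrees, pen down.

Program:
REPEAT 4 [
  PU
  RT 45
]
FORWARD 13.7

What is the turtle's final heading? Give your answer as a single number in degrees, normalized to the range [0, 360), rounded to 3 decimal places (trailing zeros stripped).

Answer: 90

Derivation:
Executing turtle program step by step:
Start: pos=(1,-4), heading=270, pen down
REPEAT 4 [
  -- iteration 1/4 --
  PU: pen up
  RT 45: heading 270 -> 225
  -- iteration 2/4 --
  PU: pen up
  RT 45: heading 225 -> 180
  -- iteration 3/4 --
  PU: pen up
  RT 45: heading 180 -> 135
  -- iteration 4/4 --
  PU: pen up
  RT 45: heading 135 -> 90
]
FD 13.7: (1,-4) -> (1,9.7) [heading=90, move]
Final: pos=(1,9.7), heading=90, 0 segment(s) drawn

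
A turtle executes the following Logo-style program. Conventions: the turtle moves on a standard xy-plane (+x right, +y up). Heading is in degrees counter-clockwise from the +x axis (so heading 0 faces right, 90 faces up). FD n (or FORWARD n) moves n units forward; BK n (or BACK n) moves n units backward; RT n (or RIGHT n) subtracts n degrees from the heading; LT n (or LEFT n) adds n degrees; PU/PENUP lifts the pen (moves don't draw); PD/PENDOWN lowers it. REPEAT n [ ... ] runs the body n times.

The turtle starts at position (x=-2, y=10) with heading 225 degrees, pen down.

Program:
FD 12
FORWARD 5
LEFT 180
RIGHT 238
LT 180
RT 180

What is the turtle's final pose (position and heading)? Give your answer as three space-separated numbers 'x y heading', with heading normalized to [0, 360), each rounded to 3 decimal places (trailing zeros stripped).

Executing turtle program step by step:
Start: pos=(-2,10), heading=225, pen down
FD 12: (-2,10) -> (-10.485,1.515) [heading=225, draw]
FD 5: (-10.485,1.515) -> (-14.021,-2.021) [heading=225, draw]
LT 180: heading 225 -> 45
RT 238: heading 45 -> 167
LT 180: heading 167 -> 347
RT 180: heading 347 -> 167
Final: pos=(-14.021,-2.021), heading=167, 2 segment(s) drawn

Answer: -14.021 -2.021 167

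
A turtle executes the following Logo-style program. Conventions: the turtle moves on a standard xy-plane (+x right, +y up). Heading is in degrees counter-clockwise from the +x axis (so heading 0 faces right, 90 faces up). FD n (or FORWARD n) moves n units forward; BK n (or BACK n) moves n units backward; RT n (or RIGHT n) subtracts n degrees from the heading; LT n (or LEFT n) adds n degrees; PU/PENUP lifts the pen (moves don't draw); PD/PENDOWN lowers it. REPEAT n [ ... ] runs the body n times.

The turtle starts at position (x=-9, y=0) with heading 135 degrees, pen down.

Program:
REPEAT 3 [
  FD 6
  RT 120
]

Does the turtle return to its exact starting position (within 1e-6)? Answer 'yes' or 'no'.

Answer: yes

Derivation:
Executing turtle program step by step:
Start: pos=(-9,0), heading=135, pen down
REPEAT 3 [
  -- iteration 1/3 --
  FD 6: (-9,0) -> (-13.243,4.243) [heading=135, draw]
  RT 120: heading 135 -> 15
  -- iteration 2/3 --
  FD 6: (-13.243,4.243) -> (-7.447,5.796) [heading=15, draw]
  RT 120: heading 15 -> 255
  -- iteration 3/3 --
  FD 6: (-7.447,5.796) -> (-9,0) [heading=255, draw]
  RT 120: heading 255 -> 135
]
Final: pos=(-9,0), heading=135, 3 segment(s) drawn

Start position: (-9, 0)
Final position: (-9, 0)
Distance = 0; < 1e-6 -> CLOSED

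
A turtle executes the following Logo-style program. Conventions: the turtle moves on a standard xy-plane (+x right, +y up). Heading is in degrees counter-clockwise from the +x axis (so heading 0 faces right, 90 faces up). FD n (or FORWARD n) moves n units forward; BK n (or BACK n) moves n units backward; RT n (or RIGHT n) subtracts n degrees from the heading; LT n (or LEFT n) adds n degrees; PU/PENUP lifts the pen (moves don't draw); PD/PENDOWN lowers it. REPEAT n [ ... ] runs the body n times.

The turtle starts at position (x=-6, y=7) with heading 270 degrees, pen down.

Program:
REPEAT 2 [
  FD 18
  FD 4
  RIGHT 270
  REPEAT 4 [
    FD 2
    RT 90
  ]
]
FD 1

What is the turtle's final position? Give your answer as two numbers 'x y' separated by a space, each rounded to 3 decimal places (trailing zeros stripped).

Executing turtle program step by step:
Start: pos=(-6,7), heading=270, pen down
REPEAT 2 [
  -- iteration 1/2 --
  FD 18: (-6,7) -> (-6,-11) [heading=270, draw]
  FD 4: (-6,-11) -> (-6,-15) [heading=270, draw]
  RT 270: heading 270 -> 0
  REPEAT 4 [
    -- iteration 1/4 --
    FD 2: (-6,-15) -> (-4,-15) [heading=0, draw]
    RT 90: heading 0 -> 270
    -- iteration 2/4 --
    FD 2: (-4,-15) -> (-4,-17) [heading=270, draw]
    RT 90: heading 270 -> 180
    -- iteration 3/4 --
    FD 2: (-4,-17) -> (-6,-17) [heading=180, draw]
    RT 90: heading 180 -> 90
    -- iteration 4/4 --
    FD 2: (-6,-17) -> (-6,-15) [heading=90, draw]
    RT 90: heading 90 -> 0
  ]
  -- iteration 2/2 --
  FD 18: (-6,-15) -> (12,-15) [heading=0, draw]
  FD 4: (12,-15) -> (16,-15) [heading=0, draw]
  RT 270: heading 0 -> 90
  REPEAT 4 [
    -- iteration 1/4 --
    FD 2: (16,-15) -> (16,-13) [heading=90, draw]
    RT 90: heading 90 -> 0
    -- iteration 2/4 --
    FD 2: (16,-13) -> (18,-13) [heading=0, draw]
    RT 90: heading 0 -> 270
    -- iteration 3/4 --
    FD 2: (18,-13) -> (18,-15) [heading=270, draw]
    RT 90: heading 270 -> 180
    -- iteration 4/4 --
    FD 2: (18,-15) -> (16,-15) [heading=180, draw]
    RT 90: heading 180 -> 90
  ]
]
FD 1: (16,-15) -> (16,-14) [heading=90, draw]
Final: pos=(16,-14), heading=90, 13 segment(s) drawn

Answer: 16 -14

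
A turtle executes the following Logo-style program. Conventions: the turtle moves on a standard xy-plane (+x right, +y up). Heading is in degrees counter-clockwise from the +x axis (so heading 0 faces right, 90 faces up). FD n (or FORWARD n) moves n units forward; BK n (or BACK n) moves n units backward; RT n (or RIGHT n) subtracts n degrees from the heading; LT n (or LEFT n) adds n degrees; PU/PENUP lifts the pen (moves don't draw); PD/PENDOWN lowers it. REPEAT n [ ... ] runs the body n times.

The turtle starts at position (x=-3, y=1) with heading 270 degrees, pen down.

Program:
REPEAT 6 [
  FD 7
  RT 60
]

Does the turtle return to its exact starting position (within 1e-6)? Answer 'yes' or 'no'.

Answer: yes

Derivation:
Executing turtle program step by step:
Start: pos=(-3,1), heading=270, pen down
REPEAT 6 [
  -- iteration 1/6 --
  FD 7: (-3,1) -> (-3,-6) [heading=270, draw]
  RT 60: heading 270 -> 210
  -- iteration 2/6 --
  FD 7: (-3,-6) -> (-9.062,-9.5) [heading=210, draw]
  RT 60: heading 210 -> 150
  -- iteration 3/6 --
  FD 7: (-9.062,-9.5) -> (-15.124,-6) [heading=150, draw]
  RT 60: heading 150 -> 90
  -- iteration 4/6 --
  FD 7: (-15.124,-6) -> (-15.124,1) [heading=90, draw]
  RT 60: heading 90 -> 30
  -- iteration 5/6 --
  FD 7: (-15.124,1) -> (-9.062,4.5) [heading=30, draw]
  RT 60: heading 30 -> 330
  -- iteration 6/6 --
  FD 7: (-9.062,4.5) -> (-3,1) [heading=330, draw]
  RT 60: heading 330 -> 270
]
Final: pos=(-3,1), heading=270, 6 segment(s) drawn

Start position: (-3, 1)
Final position: (-3, 1)
Distance = 0; < 1e-6 -> CLOSED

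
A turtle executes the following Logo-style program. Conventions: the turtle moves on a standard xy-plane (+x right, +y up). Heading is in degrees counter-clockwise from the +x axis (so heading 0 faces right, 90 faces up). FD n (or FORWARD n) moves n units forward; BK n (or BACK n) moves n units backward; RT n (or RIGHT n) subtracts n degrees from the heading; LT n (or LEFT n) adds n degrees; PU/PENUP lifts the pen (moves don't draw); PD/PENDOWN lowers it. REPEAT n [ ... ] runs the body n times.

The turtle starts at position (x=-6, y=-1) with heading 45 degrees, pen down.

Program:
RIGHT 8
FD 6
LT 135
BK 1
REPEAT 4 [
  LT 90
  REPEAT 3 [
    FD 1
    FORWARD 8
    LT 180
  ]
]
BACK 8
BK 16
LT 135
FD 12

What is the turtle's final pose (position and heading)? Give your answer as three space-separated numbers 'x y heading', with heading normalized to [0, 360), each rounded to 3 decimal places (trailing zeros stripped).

Executing turtle program step by step:
Start: pos=(-6,-1), heading=45, pen down
RT 8: heading 45 -> 37
FD 6: (-6,-1) -> (-1.208,2.611) [heading=37, draw]
LT 135: heading 37 -> 172
BK 1: (-1.208,2.611) -> (-0.218,2.472) [heading=172, draw]
REPEAT 4 [
  -- iteration 1/4 --
  LT 90: heading 172 -> 262
  REPEAT 3 [
    -- iteration 1/3 --
    FD 1: (-0.218,2.472) -> (-0.357,1.481) [heading=262, draw]
    FD 8: (-0.357,1.481) -> (-1.47,-6.441) [heading=262, draw]
    LT 180: heading 262 -> 82
    -- iteration 2/3 --
    FD 1: (-1.47,-6.441) -> (-1.331,-5.45) [heading=82, draw]
    FD 8: (-1.331,-5.45) -> (-0.218,2.472) [heading=82, draw]
    LT 180: heading 82 -> 262
    -- iteration 3/3 --
    FD 1: (-0.218,2.472) -> (-0.357,1.481) [heading=262, draw]
    FD 8: (-0.357,1.481) -> (-1.47,-6.441) [heading=262, draw]
    LT 180: heading 262 -> 82
  ]
  -- iteration 2/4 --
  LT 90: heading 82 -> 172
  REPEAT 3 [
    -- iteration 1/3 --
    FD 1: (-1.47,-6.441) -> (-2.461,-6.302) [heading=172, draw]
    FD 8: (-2.461,-6.302) -> (-10.383,-5.188) [heading=172, draw]
    LT 180: heading 172 -> 352
    -- iteration 2/3 --
    FD 1: (-10.383,-5.188) -> (-9.393,-5.327) [heading=352, draw]
    FD 8: (-9.393,-5.327) -> (-1.47,-6.441) [heading=352, draw]
    LT 180: heading 352 -> 172
    -- iteration 3/3 --
    FD 1: (-1.47,-6.441) -> (-2.461,-6.302) [heading=172, draw]
    FD 8: (-2.461,-6.302) -> (-10.383,-5.188) [heading=172, draw]
    LT 180: heading 172 -> 352
  ]
  -- iteration 3/4 --
  LT 90: heading 352 -> 82
  REPEAT 3 [
    -- iteration 1/3 --
    FD 1: (-10.383,-5.188) -> (-10.244,-4.198) [heading=82, draw]
    FD 8: (-10.244,-4.198) -> (-9.13,3.724) [heading=82, draw]
    LT 180: heading 82 -> 262
    -- iteration 2/3 --
    FD 1: (-9.13,3.724) -> (-9.27,2.734) [heading=262, draw]
    FD 8: (-9.27,2.734) -> (-10.383,-5.188) [heading=262, draw]
    LT 180: heading 262 -> 82
    -- iteration 3/3 --
    FD 1: (-10.383,-5.188) -> (-10.244,-4.198) [heading=82, draw]
    FD 8: (-10.244,-4.198) -> (-9.13,3.724) [heading=82, draw]
    LT 180: heading 82 -> 262
  ]
  -- iteration 4/4 --
  LT 90: heading 262 -> 352
  REPEAT 3 [
    -- iteration 1/3 --
    FD 1: (-9.13,3.724) -> (-8.14,3.585) [heading=352, draw]
    FD 8: (-8.14,3.585) -> (-0.218,2.472) [heading=352, draw]
    LT 180: heading 352 -> 172
    -- iteration 2/3 --
    FD 1: (-0.218,2.472) -> (-1.208,2.611) [heading=172, draw]
    FD 8: (-1.208,2.611) -> (-9.13,3.724) [heading=172, draw]
    LT 180: heading 172 -> 352
    -- iteration 3/3 --
    FD 1: (-9.13,3.724) -> (-8.14,3.585) [heading=352, draw]
    FD 8: (-8.14,3.585) -> (-0.218,2.472) [heading=352, draw]
    LT 180: heading 352 -> 172
  ]
]
BK 8: (-0.218,2.472) -> (7.704,1.358) [heading=172, draw]
BK 16: (7.704,1.358) -> (23.549,-0.868) [heading=172, draw]
LT 135: heading 172 -> 307
FD 12: (23.549,-0.868) -> (30.77,-10.452) [heading=307, draw]
Final: pos=(30.77,-10.452), heading=307, 29 segment(s) drawn

Answer: 30.77 -10.452 307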